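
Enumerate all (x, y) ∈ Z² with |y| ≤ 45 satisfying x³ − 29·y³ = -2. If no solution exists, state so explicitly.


The equation is x³ - 29y³ = -2. For fixed y, x³ = 29·y³ − 2, so a solution requires the RHS to be a perfect cube.
Strategy: iterate y from -45 to 45, compute RHS = 29·y³ − 2, and check whether it is a (positive or negative) perfect cube.
Check small values of y:
  y = 0: RHS = -2 is not a perfect cube.
  y = 1: RHS = 27 = (3)³ ⇒ x = 3 works.
  y = -1: RHS = -31 is not a perfect cube.
  y = 2: RHS = 230 is not a perfect cube.
  y = -2: RHS = -234 is not a perfect cube.
  y = 3: RHS = 781 is not a perfect cube.
  y = -3: RHS = -785 is not a perfect cube.
Continuing the search up to |y| = 45 finds no further solutions beyond those listed.
Collected solutions: (3, 1).

Solutions (with |y| ≤ 45): (3, 1).


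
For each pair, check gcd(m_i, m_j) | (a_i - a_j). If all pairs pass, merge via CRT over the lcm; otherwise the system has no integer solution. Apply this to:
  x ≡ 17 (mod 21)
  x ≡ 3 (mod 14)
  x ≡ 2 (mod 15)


Moduli 21, 14, 15 are not pairwise coprime, so CRT works modulo lcm(m_i) when all pairwise compatibility conditions hold.
Pairwise compatibility: gcd(m_i, m_j) must divide a_i - a_j for every pair.
Merge one congruence at a time:
  Start: x ≡ 17 (mod 21).
  Combine with x ≡ 3 (mod 14): gcd(21, 14) = 7; 3 - 17 = -14, which IS divisible by 7, so compatible.
    Write x = 17 + 21·t and substitute into x ≡ 3 (mod 14): 21·t ≡ 3 − 17 = -14 (mod 14).
    Divide the congruence (and modulus) by g = 7: 3·t ≡ -2 (mod 2).
    Reduce coefficients mod 2: 1·t ≡ 0 (mod 2).
    So t ≡ 0 (mod 2).
    Then x = 17 + 21·0 = 17, valid modulo lcm(21, 14) = 42: x ≡ 17 (mod 42).
  Combine with x ≡ 2 (mod 15): gcd(42, 15) = 3; 2 - 17 = -15, which IS divisible by 3, so compatible.
    Write x = 17 + 42·t and substitute into x ≡ 2 (mod 15): 42·t ≡ 2 − 17 = -15 (mod 15).
    Divide the congruence (and modulus) by g = 3: 14·t ≡ -5 (mod 5).
    Reduce coefficients mod 5: 4·t ≡ 0 (mod 5).
    The inverse of 4 mod 5 is 4 (since 4·4 = 16 = 3·5 + 1), so t ≡ 4·0 = 0 ≡ 0 (mod 5).
    Then x = 17 + 42·0 = 17, valid modulo lcm(42, 15) = 210: x ≡ 17 (mod 210).
Verify: 17 mod 21 = 17, 17 mod 14 = 3, 17 mod 15 = 2.

x ≡ 17 (mod 210).


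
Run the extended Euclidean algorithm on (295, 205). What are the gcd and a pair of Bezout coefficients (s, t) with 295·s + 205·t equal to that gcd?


Euclidean algorithm on (295, 205) — divide until remainder is 0:
  295 = 1 · 205 + 90
  205 = 2 · 90 + 25
  90 = 3 · 25 + 15
  25 = 1 · 15 + 10
  15 = 1 · 10 + 5
  10 = 2 · 5 + 0
gcd(295, 205) = 5.
Track Bezout coefficients alongside the remainders: start with r₀ = 295 = a·1 + b·0 (s = 1, t = 0) and r₁ = 205 = a·0 + b·1 (s = 0, t = 1); each new remainder r_{k+1} = r_{k-1} − q_k·r_k inherits s_{k+1} = s_{k-1} − q_k·s_k, t_{k+1} = t_{k-1} − q_k·t_k, so r_k = a·s_k + b·t_k at every step:
  q = 1: r = 90, s = 1 − 1·0 = 1, t = 0 − 1·1 = -1  (check: 295·1 + 205·(-1) = 90)
  q = 2: r = 25, s = 0 − 2·1 = -2, t = 1 − 2·(-1) = 3  (check: 295·(-2) + 205·3 = 25)
  q = 3: r = 15, s = 1 − 3·(-2) = 7, t = -1 − 3·3 = -10  (check: 295·7 + 205·(-10) = 15)
  q = 1: r = 10, s = -2 − 1·7 = -9, t = 3 − 1·(-10) = 13  (check: 295·(-9) + 205·13 = 10)
  q = 1: r = 5, s = 7 − 1·(-9) = 16, t = -10 − 1·13 = -23  (check: 295·16 + 205·(-23) = 5)
The row with r = 5 (the gcd) gives the Bezout coefficients s = 16, t = -23.
Result: 295 · (16) + 205 · (-23) = 5.

gcd(295, 205) = 5; s = 16, t = -23 (check: 295·16 + 205·(-23) = 5).


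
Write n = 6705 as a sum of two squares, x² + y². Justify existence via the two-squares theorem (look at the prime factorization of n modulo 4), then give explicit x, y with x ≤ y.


Step 1: Factor n = 6705 = 3^2 · 5 · 149.
Step 2: Check the mod-4 condition on each prime factor: 3 ≡ 3 (mod 4), exponent 2 (must be even); 5 ≡ 1 (mod 4), exponent 1; 149 ≡ 1 (mod 4), exponent 1.
All primes ≡ 3 (mod 4) appear to even exponent (or don't appear), so by the two-squares theorem n IS expressible as a sum of two squares.
Step 3: Build a representation. Group n = k² · m with k = 3 and m = 5 · 149 = 745 (a product of primes ≡ 1 (mod 4)); a representation of m scales to one of n via (k·x)² + (k·y)² = k²(x² + y²). Each prime p ≡ 1 (mod 4) is itself a sum of two squares; find a² by testing p − a² for a perfect square:
  5: 5 − 1² = 4 = 2² ⇒ 5 = 1² + 2².
  149: 149 − 1² = 148, 149 − 2² = 145, 149 − 3² = 140, 149 − 4² = 133, 149 − 5² = 124, 149 − 6² = 113, 149 − 7² = 100 = 10² ⇒ 149 = 7² + 10².
  Combine using the Brahmagupta–Fibonacci identity (a² + b²)(c² + d²) = (ac − bd)² + (ad + bc)² = (ac + bd)² + (ad − bc)²:
  5 · 149 = 745: from (1² + 2²)(7² + 10²), take (1·7 − 2·10, 1·10 + 2·7) = (7 − 20, 10 + 14) = (-13, 24); dropping signs (only squares matter) gives (13, 24); check 13² + 24² = 169 + 576 = 745 ✓.
  Scale by k = 3: (3·13, 3·24) = (39, 72).
Step 4: Order so x ≤ y and verify: 39² + 72² = 1521 + 5184 = 6705 = n. ✓

n = 6705 = 39² + 72² (one valid representation with x ≤ y).


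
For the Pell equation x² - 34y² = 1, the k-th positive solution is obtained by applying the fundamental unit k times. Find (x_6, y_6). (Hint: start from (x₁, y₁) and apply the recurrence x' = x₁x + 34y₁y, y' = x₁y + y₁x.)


Step 1: Find the fundamental solution (x₁, y₁) of x² - 34y² = 1.
  Expand √34 as a continued fraction. a₀ = ⌊√34⌋ = 5; iterate m_{k+1} = d_k·a_k − m_k, d_{k+1} = (34 − m_{k+1}²)/d_k, a_{k+1} = ⌊(a₀ + m_{k+1})/d_{k+1}⌋ (starting m₀ = 0, d₀ = 1), with convergents p_k = a_k·p_{k-1} + p_{k-2}, q_k = a_k·q_{k-1} + q_{k-2} (p₋₁ = 1, q₋₁ = 0):
  k = 0: a₀ = 5; p₀/q₀ = 5/1; p₀² − 34·q₀² = 25 − 34 = -9.
  k = 1: m = 5, d = 9, a = ⌊(5 + 5)/9⌋ = 1; p/q = (1·5 + 1)/(1·1 + 0) = 6/1; p² − 34·q² = 36 − 34 = 2.
  k = 2: m = 4, d = 2, a = ⌊(5 + 4)/2⌋ = 4; p/q = (4·6 + 5)/(4·1 + 1) = 29/5; p² − 34·q² = 841 − 850 = -9.
  k = 3: m = 4, d = 9, a = ⌊(5 + 4)/9⌋ = 1; p/q = (1·29 + 6)/(1·5 + 1) = 35/6; p² − 34·q² = 1225 − 1224 = 1.
  The first convergent with p² − 34·q² = 1 gives the fundamental solution (x₁, y₁) = (35, 6).
Step 2: Apply the recurrence (x_{n+1}, y_{n+1}) = (x₁x_n + 34y₁y_n, x₁y_n + y₁x_n) repeatedly.
  From (x_1, y_1) = (35, 6): x_2 = 35·35 + 34·6·6 = 2449; y_2 = 35·6 + 6·35 = 420.
  From (x_2, y_2) = (2449, 420): x_3 = 35·2449 + 34·6·420 = 171395; y_3 = 35·420 + 6·2449 = 29394.
  From (x_3, y_3) = (171395, 29394): x_4 = 35·171395 + 34·6·29394 = 11995201; y_4 = 35·29394 + 6·171395 = 2057160.
  From (x_4, y_4) = (11995201, 2057160): x_5 = 35·11995201 + 34·6·2057160 = 839492675; y_5 = 35·2057160 + 6·11995201 = 143971806.
  From (x_5, y_5) = (839492675, 143971806): x_6 = 35·839492675 + 34·6·143971806 = 58752492049; y_6 = 35·143971806 + 6·839492675 = 10075969260.
Step 3: Verify x_6² - 34·y_6² = 3451855321967808218401 - 3451855321967808218400 = 1 (should be 1). ✓

(x_1, y_1) = (35, 6); (x_6, y_6) = (58752492049, 10075969260).


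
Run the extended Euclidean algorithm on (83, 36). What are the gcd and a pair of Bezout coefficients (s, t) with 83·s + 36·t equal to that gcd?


Euclidean algorithm on (83, 36) — divide until remainder is 0:
  83 = 2 · 36 + 11
  36 = 3 · 11 + 3
  11 = 3 · 3 + 2
  3 = 1 · 2 + 1
  2 = 2 · 1 + 0
gcd(83, 36) = 1.
Track Bezout coefficients alongside the remainders: start with r₀ = 83 = a·1 + b·0 (s = 1, t = 0) and r₁ = 36 = a·0 + b·1 (s = 0, t = 1); each new remainder r_{k+1} = r_{k-1} − q_k·r_k inherits s_{k+1} = s_{k-1} − q_k·s_k, t_{k+1} = t_{k-1} − q_k·t_k, so r_k = a·s_k + b·t_k at every step:
  q = 2: r = 11, s = 1 − 2·0 = 1, t = 0 − 2·1 = -2  (check: 83·1 + 36·(-2) = 11)
  q = 3: r = 3, s = 0 − 3·1 = -3, t = 1 − 3·(-2) = 7  (check: 83·(-3) + 36·7 = 3)
  q = 3: r = 2, s = 1 − 3·(-3) = 10, t = -2 − 3·7 = -23  (check: 83·10 + 36·(-23) = 2)
  q = 1: r = 1, s = -3 − 1·10 = -13, t = 7 − 1·(-23) = 30  (check: 83·(-13) + 36·30 = 1)
The row with r = 1 (the gcd) gives the Bezout coefficients s = -13, t = 30.
Result: 83 · (-13) + 36 · (30) = 1.

gcd(83, 36) = 1; s = -13, t = 30 (check: 83·(-13) + 36·30 = 1).


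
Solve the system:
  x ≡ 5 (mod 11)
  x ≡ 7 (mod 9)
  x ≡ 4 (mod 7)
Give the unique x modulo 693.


Moduli 11, 9, 7 are pairwise coprime; by CRT there is a unique solution modulo M = 11 · 9 · 7 = 693.
Solve pairwise, accumulating the modulus:
  Start with x ≡ 5 (mod 11).
  Combine with x ≡ 7 (mod 9): since gcd(11, 9) = 1, we get a unique residue mod 99.
    Write x = 5 + 11·t and substitute into x ≡ 7 (mod 9): 11·t ≡ 7 − 5 = 2 (mod 9).
    Reduce coefficients mod 9: 2·t ≡ 2 (mod 9).
    The inverse of 2 mod 9 is 5 (since 2·5 = 10 = 1·9 + 1), so t ≡ 5·2 = 10 ≡ 1 (mod 9).
    Then x = 5 + 11·1 = 16, valid modulo lcm(11, 9) = 99: x ≡ 16 (mod 99).
  Combine with x ≡ 4 (mod 7): since gcd(99, 7) = 1, we get a unique residue mod 693.
    Write x = 16 + 99·t and substitute into x ≡ 4 (mod 7): 99·t ≡ 4 − 16 = -12 (mod 7).
    Reduce coefficients mod 7: 1·t ≡ 2 (mod 7).
    So t ≡ 2 (mod 7).
    Then x = 16 + 99·2 = 214, valid modulo lcm(99, 7) = 693: x ≡ 214 (mod 693).
Verify: 214 mod 11 = 5 ✓, 214 mod 9 = 7 ✓, 214 mod 7 = 4 ✓.

x ≡ 214 (mod 693).


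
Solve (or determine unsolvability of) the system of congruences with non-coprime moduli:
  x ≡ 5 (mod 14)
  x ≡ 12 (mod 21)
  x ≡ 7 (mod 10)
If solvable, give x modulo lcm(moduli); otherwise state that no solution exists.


Moduli 14, 21, 10 are not pairwise coprime, so CRT works modulo lcm(m_i) when all pairwise compatibility conditions hold.
Pairwise compatibility: gcd(m_i, m_j) must divide a_i - a_j for every pair.
Merge one congruence at a time:
  Start: x ≡ 5 (mod 14).
  Combine with x ≡ 12 (mod 21): gcd(14, 21) = 7; 12 - 5 = 7, which IS divisible by 7, so compatible.
    Write x = 5 + 14·t and substitute into x ≡ 12 (mod 21): 14·t ≡ 12 − 5 = 7 (mod 21).
    Divide the congruence (and modulus) by g = 7: 2·t ≡ 1 (mod 3).
    The inverse of 2 mod 3 is 2 (since 2·2 = 4 = 1·3 + 1), so t ≡ 2·1 = 2 ≡ 2 (mod 3).
    Then x = 5 + 14·2 = 33, valid modulo lcm(14, 21) = 42: x ≡ 33 (mod 42).
  Combine with x ≡ 7 (mod 10): gcd(42, 10) = 2; 7 - 33 = -26, which IS divisible by 2, so compatible.
    Write x = 33 + 42·t and substitute into x ≡ 7 (mod 10): 42·t ≡ 7 − 33 = -26 (mod 10).
    Divide the congruence (and modulus) by g = 2: 21·t ≡ -13 (mod 5).
    Reduce coefficients mod 5: 1·t ≡ 2 (mod 5).
    So t ≡ 2 (mod 5).
    Then x = 33 + 42·2 = 117, valid modulo lcm(42, 10) = 210: x ≡ 117 (mod 210).
Verify: 117 mod 14 = 5, 117 mod 21 = 12, 117 mod 10 = 7.

x ≡ 117 (mod 210).


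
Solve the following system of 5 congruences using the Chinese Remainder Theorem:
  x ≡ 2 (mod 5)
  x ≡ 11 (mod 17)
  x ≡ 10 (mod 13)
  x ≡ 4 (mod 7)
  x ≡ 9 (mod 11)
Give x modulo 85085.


Product of moduli M = 5 · 17 · 13 · 7 · 11 = 85085.
Merge one congruence at a time:
  Start: x ≡ 2 (mod 5).
  Combine with x ≡ 11 (mod 17); new modulus lcm = 85.
    Write x = 2 + 5·t and substitute into x ≡ 11 (mod 17): 5·t ≡ 11 − 2 = 9 (mod 17).
    The inverse of 5 mod 17 is 7 (since 5·7 = 35 = 2·17 + 1), so t ≡ 7·9 = 63 ≡ 12 (mod 17).
    Then x = 2 + 5·12 = 62, valid modulo lcm(5, 17) = 85: x ≡ 62 (mod 85).
  Combine with x ≡ 10 (mod 13); new modulus lcm = 1105.
    Write x = 62 + 85·t and substitute into x ≡ 10 (mod 13): 85·t ≡ 10 − 62 = -52 (mod 13).
    Reduce coefficients mod 13: 7·t ≡ 0 (mod 13).
    The inverse of 7 mod 13 is 2 (since 7·2 = 14 = 1·13 + 1), so t ≡ 2·0 = 0 ≡ 0 (mod 13).
    Then x = 62 + 85·0 = 62, valid modulo lcm(85, 13) = 1105: x ≡ 62 (mod 1105).
  Combine with x ≡ 4 (mod 7); new modulus lcm = 7735.
    Write x = 62 + 1105·t and substitute into x ≡ 4 (mod 7): 1105·t ≡ 4 − 62 = -58 (mod 7).
    Reduce coefficients mod 7: 6·t ≡ 5 (mod 7).
    The inverse of 6 mod 7 is 6 (since 6·6 = 36 = 5·7 + 1), so t ≡ 6·5 = 30 ≡ 2 (mod 7).
    Then x = 62 + 1105·2 = 2272, valid modulo lcm(1105, 7) = 7735: x ≡ 2272 (mod 7735).
  Combine with x ≡ 9 (mod 11); new modulus lcm = 85085.
    Write x = 2272 + 7735·t and substitute into x ≡ 9 (mod 11): 7735·t ≡ 9 − 2272 = -2263 (mod 11).
    Reduce coefficients mod 11: 2·t ≡ 3 (mod 11).
    The inverse of 2 mod 11 is 6 (since 2·6 = 12 = 1·11 + 1), so t ≡ 6·3 = 18 ≡ 7 (mod 11).
    Then x = 2272 + 7735·7 = 56417, valid modulo lcm(7735, 11) = 85085: x ≡ 56417 (mod 85085).
Verify against each original: 56417 mod 5 = 2, 56417 mod 17 = 11, 56417 mod 13 = 10, 56417 mod 7 = 4, 56417 mod 11 = 9.

x ≡ 56417 (mod 85085).


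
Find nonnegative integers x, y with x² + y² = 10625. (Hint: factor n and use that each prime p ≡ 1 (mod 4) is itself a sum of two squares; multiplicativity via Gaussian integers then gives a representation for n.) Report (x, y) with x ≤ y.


Step 1: Factor n = 10625 = 5^4 · 17.
Step 2: Check the mod-4 condition on each prime factor: 5 ≡ 1 (mod 4), exponent 4; 17 ≡ 1 (mod 4), exponent 1.
All primes ≡ 3 (mod 4) appear to even exponent (or don't appear), so by the two-squares theorem n IS expressible as a sum of two squares.
Step 3: Build a representation. Group n = k² · m with k = 5 and m = 5 · 5 · 17 = 425 (a product of primes ≡ 1 (mod 4)); a representation of m scales to one of n via (k·x)² + (k·y)² = k²(x² + y²). Each prime p ≡ 1 (mod 4) is itself a sum of two squares; find a² by testing p − a² for a perfect square:
  5: 5 − 1² = 4 = 2² ⇒ 5 = 1² + 2².
  17: 17 − 1² = 16 = 4² ⇒ 17 = 1² + 4².
  Combine using the Brahmagupta–Fibonacci identity (a² + b²)(c² + d²) = (ac − bd)² + (ad + bc)² = (ac + bd)² + (ad − bc)²:
  5 · 5 = 25: from (1² + 2²)(1² + 2²), take (1·1 − 2·2, 1·2 + 2·1) = (1 − 4, 2 + 2) = (-3, 4); dropping signs (only squares matter) gives (3, 4); check 3² + 4² = 9 + 16 = 25 ✓.
  25 · 17 = 425: from (3² + 4²)(1² + 4²), take (3·1 − 4·4, 3·4 + 4·1) = (3 − 16, 12 + 4) = (-13, 16); dropping signs (only squares matter) gives (13, 16); check 13² + 16² = 169 + 256 = 425 ✓.
  Scale by k = 5: (5·13, 5·16) = (65, 80).
Step 4: Order so x ≤ y and verify: 65² + 80² = 4225 + 6400 = 10625 = n. ✓

n = 10625 = 65² + 80² (one valid representation with x ≤ y).


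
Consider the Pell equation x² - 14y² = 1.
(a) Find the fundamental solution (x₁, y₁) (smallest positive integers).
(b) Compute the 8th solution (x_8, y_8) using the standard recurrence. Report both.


Step 1: Find the fundamental solution (x₁, y₁) of x² - 14y² = 1.
  Expand √14 as a continued fraction. a₀ = ⌊√14⌋ = 3; iterate m_{k+1} = d_k·a_k − m_k, d_{k+1} = (14 − m_{k+1}²)/d_k, a_{k+1} = ⌊(a₀ + m_{k+1})/d_{k+1}⌋ (starting m₀ = 0, d₀ = 1), with convergents p_k = a_k·p_{k-1} + p_{k-2}, q_k = a_k·q_{k-1} + q_{k-2} (p₋₁ = 1, q₋₁ = 0):
  k = 0: a₀ = 3; p₀/q₀ = 3/1; p₀² − 14·q₀² = 9 − 14 = -5.
  k = 1: m = 3, d = 5, a = ⌊(3 + 3)/5⌋ = 1; p/q = (1·3 + 1)/(1·1 + 0) = 4/1; p² − 14·q² = 16 − 14 = 2.
  k = 2: m = 2, d = 2, a = ⌊(3 + 2)/2⌋ = 2; p/q = (2·4 + 3)/(2·1 + 1) = 11/3; p² − 14·q² = 121 − 126 = -5.
  k = 3: m = 2, d = 5, a = ⌊(3 + 2)/5⌋ = 1; p/q = (1·11 + 4)/(1·3 + 1) = 15/4; p² − 14·q² = 225 − 224 = 1.
  The first convergent with p² − 14·q² = 1 gives the fundamental solution (x₁, y₁) = (15, 4).
Step 2: Apply the recurrence (x_{n+1}, y_{n+1}) = (x₁x_n + 14y₁y_n, x₁y_n + y₁x_n) repeatedly.
  From (x_1, y_1) = (15, 4): x_2 = 15·15 + 14·4·4 = 449; y_2 = 15·4 + 4·15 = 120.
  From (x_2, y_2) = (449, 120): x_3 = 15·449 + 14·4·120 = 13455; y_3 = 15·120 + 4·449 = 3596.
  From (x_3, y_3) = (13455, 3596): x_4 = 15·13455 + 14·4·3596 = 403201; y_4 = 15·3596 + 4·13455 = 107760.
  From (x_4, y_4) = (403201, 107760): x_5 = 15·403201 + 14·4·107760 = 12082575; y_5 = 15·107760 + 4·403201 = 3229204.
  From (x_5, y_5) = (12082575, 3229204): x_6 = 15·12082575 + 14·4·3229204 = 362074049; y_6 = 15·3229204 + 4·12082575 = 96768360.
  From (x_6, y_6) = (362074049, 96768360): x_7 = 15·362074049 + 14·4·96768360 = 10850138895; y_7 = 15·96768360 + 4·362074049 = 2899821596.
  From (x_7, y_7) = (10850138895, 2899821596): x_8 = 15·10850138895 + 14·4·2899821596 = 325142092801; y_8 = 15·2899821596 + 4·10850138895 = 86897879520.
Step 3: Verify x_8² - 14·y_8² = 105717380511014096025601 - 105717380511014096025600 = 1 (should be 1). ✓

(x_1, y_1) = (15, 4); (x_8, y_8) = (325142092801, 86897879520).


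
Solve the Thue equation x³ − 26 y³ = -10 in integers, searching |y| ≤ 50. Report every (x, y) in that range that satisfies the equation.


The equation is x³ - 26y³ = -10. For fixed y, x³ = 26·y³ − 10, so a solution requires the RHS to be a perfect cube.
Strategy: iterate y from -50 to 50, compute RHS = 26·y³ − 10, and check whether it is a (positive or negative) perfect cube.
Check small values of y:
  y = 0: RHS = -10 is not a perfect cube.
  y = 1: RHS = 16 is not a perfect cube.
  y = -1: RHS = -36 is not a perfect cube.
  y = 2: RHS = 198 is not a perfect cube.
  y = -2: RHS = -218 is not a perfect cube.
  y = 3: RHS = 692 is not a perfect cube.
  y = -3: RHS = -712 is not a perfect cube.
Continuing the search up to |y| = 50 finds no solutions either.
No (x, y) in the scanned range satisfies the equation.

No integer solutions with |y| ≤ 50.


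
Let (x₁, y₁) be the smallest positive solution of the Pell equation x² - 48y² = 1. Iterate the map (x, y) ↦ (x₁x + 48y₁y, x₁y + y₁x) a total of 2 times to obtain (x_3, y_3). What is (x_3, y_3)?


Step 1: Find the fundamental solution (x₁, y₁) of x² - 48y² = 1.
  Expand √48 as a continued fraction. a₀ = ⌊√48⌋ = 6; iterate m_{k+1} = d_k·a_k − m_k, d_{k+1} = (48 − m_{k+1}²)/d_k, a_{k+1} = ⌊(a₀ + m_{k+1})/d_{k+1}⌋ (starting m₀ = 0, d₀ = 1), with convergents p_k = a_k·p_{k-1} + p_{k-2}, q_k = a_k·q_{k-1} + q_{k-2} (p₋₁ = 1, q₋₁ = 0):
  k = 0: a₀ = 6; p₀/q₀ = 6/1; p₀² − 48·q₀² = 36 − 48 = -12.
  k = 1: m = 6, d = 12, a = ⌊(6 + 6)/12⌋ = 1; p/q = (1·6 + 1)/(1·1 + 0) = 7/1; p² − 48·q² = 49 − 48 = 1.
  The first convergent with p² − 48·q² = 1 gives the fundamental solution (x₁, y₁) = (7, 1).
Step 2: Apply the recurrence (x_{n+1}, y_{n+1}) = (x₁x_n + 48y₁y_n, x₁y_n + y₁x_n) repeatedly.
  From (x_1, y_1) = (7, 1): x_2 = 7·7 + 48·1·1 = 97; y_2 = 7·1 + 1·7 = 14.
  From (x_2, y_2) = (97, 14): x_3 = 7·97 + 48·1·14 = 1351; y_3 = 7·14 + 1·97 = 195.
Step 3: Verify x_3² - 48·y_3² = 1825201 - 1825200 = 1 (should be 1). ✓

(x_1, y_1) = (7, 1); (x_3, y_3) = (1351, 195).


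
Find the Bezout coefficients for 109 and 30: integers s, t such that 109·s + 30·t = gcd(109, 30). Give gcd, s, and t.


Euclidean algorithm on (109, 30) — divide until remainder is 0:
  109 = 3 · 30 + 19
  30 = 1 · 19 + 11
  19 = 1 · 11 + 8
  11 = 1 · 8 + 3
  8 = 2 · 3 + 2
  3 = 1 · 2 + 1
  2 = 2 · 1 + 0
gcd(109, 30) = 1.
Track Bezout coefficients alongside the remainders: start with r₀ = 109 = a·1 + b·0 (s = 1, t = 0) and r₁ = 30 = a·0 + b·1 (s = 0, t = 1); each new remainder r_{k+1} = r_{k-1} − q_k·r_k inherits s_{k+1} = s_{k-1} − q_k·s_k, t_{k+1} = t_{k-1} − q_k·t_k, so r_k = a·s_k + b·t_k at every step:
  q = 3: r = 19, s = 1 − 3·0 = 1, t = 0 − 3·1 = -3  (check: 109·1 + 30·(-3) = 19)
  q = 1: r = 11, s = 0 − 1·1 = -1, t = 1 − 1·(-3) = 4  (check: 109·(-1) + 30·4 = 11)
  q = 1: r = 8, s = 1 − 1·(-1) = 2, t = -3 − 1·4 = -7  (check: 109·2 + 30·(-7) = 8)
  q = 1: r = 3, s = -1 − 1·2 = -3, t = 4 − 1·(-7) = 11  (check: 109·(-3) + 30·11 = 3)
  q = 2: r = 2, s = 2 − 2·(-3) = 8, t = -7 − 2·11 = -29  (check: 109·8 + 30·(-29) = 2)
  q = 1: r = 1, s = -3 − 1·8 = -11, t = 11 − 1·(-29) = 40  (check: 109·(-11) + 30·40 = 1)
The row with r = 1 (the gcd) gives the Bezout coefficients s = -11, t = 40.
Result: 109 · (-11) + 30 · (40) = 1.

gcd(109, 30) = 1; s = -11, t = 40 (check: 109·(-11) + 30·40 = 1).


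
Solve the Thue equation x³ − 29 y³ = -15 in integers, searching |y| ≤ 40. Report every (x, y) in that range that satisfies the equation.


The equation is x³ - 29y³ = -15. For fixed y, x³ = 29·y³ − 15, so a solution requires the RHS to be a perfect cube.
Strategy: iterate y from -40 to 40, compute RHS = 29·y³ − 15, and check whether it is a (positive or negative) perfect cube.
Check small values of y:
  y = 0: RHS = -15 is not a perfect cube.
  y = 1: RHS = 14 is not a perfect cube.
  y = -1: RHS = -44 is not a perfect cube.
  y = 2: RHS = 217 is not a perfect cube.
  y = -2: RHS = -247 is not a perfect cube.
  y = 3: RHS = 768 is not a perfect cube.
  y = -3: RHS = -798 is not a perfect cube.
Continuing the search up to |y| = 40 finds no solutions either.
No (x, y) in the scanned range satisfies the equation.

No integer solutions with |y| ≤ 40.


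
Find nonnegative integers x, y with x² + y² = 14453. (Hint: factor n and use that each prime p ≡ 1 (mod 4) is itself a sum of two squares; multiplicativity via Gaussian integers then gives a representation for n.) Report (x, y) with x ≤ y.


Step 1: Factor n = 14453 = 97 · 149.
Step 2: Check the mod-4 condition on each prime factor: 97 ≡ 1 (mod 4), exponent 1; 149 ≡ 1 (mod 4), exponent 1.
All primes ≡ 3 (mod 4) appear to even exponent (or don't appear), so by the two-squares theorem n IS expressible as a sum of two squares.
Step 3: Build a representation. Here n = 97 · 149 is a product of primes ≡ 1 (mod 4). Each prime p ≡ 1 (mod 4) is itself a sum of two squares; find a² by testing p − a² for a perfect square:
  97: 97 − 1² = 96, 97 − 2² = 93, 97 − 3² = 88, 97 − 4² = 81 = 9² ⇒ 97 = 4² + 9².
  149: 149 − 1² = 148, 149 − 2² = 145, 149 − 3² = 140, 149 − 4² = 133, 149 − 5² = 124, 149 − 6² = 113, 149 − 7² = 100 = 10² ⇒ 149 = 7² + 10².
  Combine using the Brahmagupta–Fibonacci identity (a² + b²)(c² + d²) = (ac − bd)² + (ad + bc)² = (ac + bd)² + (ad − bc)²:
  97 · 149 = 14453: from (4² + 9²)(7² + 10²), take (4·7 − 9·10, 4·10 + 9·7) = (28 − 90, 40 + 63) = (-62, 103); dropping signs (only squares matter) gives (62, 103); check 62² + 103² = 3844 + 10609 = 14453 ✓.
Step 4: Order so x ≤ y and verify: 62² + 103² = 3844 + 10609 = 14453 = n. ✓

n = 14453 = 62² + 103² (one valid representation with x ≤ y).


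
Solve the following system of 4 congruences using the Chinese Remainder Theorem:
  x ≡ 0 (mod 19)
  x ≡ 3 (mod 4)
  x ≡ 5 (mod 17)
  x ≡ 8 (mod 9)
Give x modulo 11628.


Product of moduli M = 19 · 4 · 17 · 9 = 11628.
Merge one congruence at a time:
  Start: x ≡ 0 (mod 19).
  Combine with x ≡ 3 (mod 4); new modulus lcm = 76.
    Write x = 0 + 19·t and substitute into x ≡ 3 (mod 4): 19·t ≡ 3 − 0 = 3 (mod 4).
    Reduce coefficients mod 4: 3·t ≡ 3 (mod 4).
    The inverse of 3 mod 4 is 3 (since 3·3 = 9 = 2·4 + 1), so t ≡ 3·3 = 9 ≡ 1 (mod 4).
    Then x = 0 + 19·1 = 19, valid modulo lcm(19, 4) = 76: x ≡ 19 (mod 76).
  Combine with x ≡ 5 (mod 17); new modulus lcm = 1292.
    Write x = 19 + 76·t and substitute into x ≡ 5 (mod 17): 76·t ≡ 5 − 19 = -14 (mod 17).
    Reduce coefficients mod 17: 8·t ≡ 3 (mod 17).
    The inverse of 8 mod 17 is 15 (since 8·15 = 120 = 7·17 + 1), so t ≡ 15·3 = 45 ≡ 11 (mod 17).
    Then x = 19 + 76·11 = 855, valid modulo lcm(76, 17) = 1292: x ≡ 855 (mod 1292).
  Combine with x ≡ 8 (mod 9); new modulus lcm = 11628.
    Write x = 855 + 1292·t and substitute into x ≡ 8 (mod 9): 1292·t ≡ 8 − 855 = -847 (mod 9).
    Reduce coefficients mod 9: 5·t ≡ 8 (mod 9).
    The inverse of 5 mod 9 is 2 (since 5·2 = 10 = 1·9 + 1), so t ≡ 2·8 = 16 ≡ 7 (mod 9).
    Then x = 855 + 1292·7 = 9899, valid modulo lcm(1292, 9) = 11628: x ≡ 9899 (mod 11628).
Verify against each original: 9899 mod 19 = 0, 9899 mod 4 = 3, 9899 mod 17 = 5, 9899 mod 9 = 8.

x ≡ 9899 (mod 11628).


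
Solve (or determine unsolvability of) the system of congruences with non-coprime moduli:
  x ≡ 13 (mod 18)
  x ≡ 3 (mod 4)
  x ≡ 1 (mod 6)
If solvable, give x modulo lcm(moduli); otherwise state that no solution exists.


Moduli 18, 4, 6 are not pairwise coprime, so CRT works modulo lcm(m_i) when all pairwise compatibility conditions hold.
Pairwise compatibility: gcd(m_i, m_j) must divide a_i - a_j for every pair.
Merge one congruence at a time:
  Start: x ≡ 13 (mod 18).
  Combine with x ≡ 3 (mod 4): gcd(18, 4) = 2; 3 - 13 = -10, which IS divisible by 2, so compatible.
    Write x = 13 + 18·t and substitute into x ≡ 3 (mod 4): 18·t ≡ 3 − 13 = -10 (mod 4).
    Divide the congruence (and modulus) by g = 2: 9·t ≡ -5 (mod 2).
    Reduce coefficients mod 2: 1·t ≡ 1 (mod 2).
    So t ≡ 1 (mod 2).
    Then x = 13 + 18·1 = 31, valid modulo lcm(18, 4) = 36: x ≡ 31 (mod 36).
  Combine with x ≡ 1 (mod 6): gcd(36, 6) = 6; 1 - 31 = -30, which IS divisible by 6, so compatible.
    Write x = 31 + 36·t and substitute into x ≡ 1 (mod 6): 36·t ≡ 1 − 31 = -30 (mod 6).
    Divide the congruence (and modulus) by g = 6: 6·t ≡ -5 (mod 1).
    Modulo 1 every t works; take t = 0.
    Then x = 31 + 36·0 = 31, valid modulo lcm(36, 6) = 36: x ≡ 31 (mod 36).
Verify: 31 mod 18 = 13, 31 mod 4 = 3, 31 mod 6 = 1.

x ≡ 31 (mod 36).


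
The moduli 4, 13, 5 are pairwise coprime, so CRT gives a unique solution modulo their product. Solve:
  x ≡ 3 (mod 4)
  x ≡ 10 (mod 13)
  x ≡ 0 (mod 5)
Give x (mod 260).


Moduli 4, 13, 5 are pairwise coprime; by CRT there is a unique solution modulo M = 4 · 13 · 5 = 260.
Solve pairwise, accumulating the modulus:
  Start with x ≡ 3 (mod 4).
  Combine with x ≡ 10 (mod 13): since gcd(4, 13) = 1, we get a unique residue mod 52.
    Write x = 3 + 4·t and substitute into x ≡ 10 (mod 13): 4·t ≡ 10 − 3 = 7 (mod 13).
    The inverse of 4 mod 13 is 10 (since 4·10 = 40 = 3·13 + 1), so t ≡ 10·7 = 70 ≡ 5 (mod 13).
    Then x = 3 + 4·5 = 23, valid modulo lcm(4, 13) = 52: x ≡ 23 (mod 52).
  Combine with x ≡ 0 (mod 5): since gcd(52, 5) = 1, we get a unique residue mod 260.
    Write x = 23 + 52·t and substitute into x ≡ 0 (mod 5): 52·t ≡ 0 − 23 = -23 (mod 5).
    Reduce coefficients mod 5: 2·t ≡ 2 (mod 5).
    The inverse of 2 mod 5 is 3 (since 2·3 = 6 = 1·5 + 1), so t ≡ 3·2 = 6 ≡ 1 (mod 5).
    Then x = 23 + 52·1 = 75, valid modulo lcm(52, 5) = 260: x ≡ 75 (mod 260).
Verify: 75 mod 4 = 3 ✓, 75 mod 13 = 10 ✓, 75 mod 5 = 0 ✓.

x ≡ 75 (mod 260).


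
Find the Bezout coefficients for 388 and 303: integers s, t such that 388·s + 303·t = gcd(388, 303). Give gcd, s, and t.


Euclidean algorithm on (388, 303) — divide until remainder is 0:
  388 = 1 · 303 + 85
  303 = 3 · 85 + 48
  85 = 1 · 48 + 37
  48 = 1 · 37 + 11
  37 = 3 · 11 + 4
  11 = 2 · 4 + 3
  4 = 1 · 3 + 1
  3 = 3 · 1 + 0
gcd(388, 303) = 1.
Track Bezout coefficients alongside the remainders: start with r₀ = 388 = a·1 + b·0 (s = 1, t = 0) and r₁ = 303 = a·0 + b·1 (s = 0, t = 1); each new remainder r_{k+1} = r_{k-1} − q_k·r_k inherits s_{k+1} = s_{k-1} − q_k·s_k, t_{k+1} = t_{k-1} − q_k·t_k, so r_k = a·s_k + b·t_k at every step:
  q = 1: r = 85, s = 1 − 1·0 = 1, t = 0 − 1·1 = -1  (check: 388·1 + 303·(-1) = 85)
  q = 3: r = 48, s = 0 − 3·1 = -3, t = 1 − 3·(-1) = 4  (check: 388·(-3) + 303·4 = 48)
  q = 1: r = 37, s = 1 − 1·(-3) = 4, t = -1 − 1·4 = -5  (check: 388·4 + 303·(-5) = 37)
  q = 1: r = 11, s = -3 − 1·4 = -7, t = 4 − 1·(-5) = 9  (check: 388·(-7) + 303·9 = 11)
  q = 3: r = 4, s = 4 − 3·(-7) = 25, t = -5 − 3·9 = -32  (check: 388·25 + 303·(-32) = 4)
  q = 2: r = 3, s = -7 − 2·25 = -57, t = 9 − 2·(-32) = 73  (check: 388·(-57) + 303·73 = 3)
  q = 1: r = 1, s = 25 − 1·(-57) = 82, t = -32 − 1·73 = -105  (check: 388·82 + 303·(-105) = 1)
The row with r = 1 (the gcd) gives the Bezout coefficients s = 82, t = -105.
Result: 388 · (82) + 303 · (-105) = 1.

gcd(388, 303) = 1; s = 82, t = -105 (check: 388·82 + 303·(-105) = 1).


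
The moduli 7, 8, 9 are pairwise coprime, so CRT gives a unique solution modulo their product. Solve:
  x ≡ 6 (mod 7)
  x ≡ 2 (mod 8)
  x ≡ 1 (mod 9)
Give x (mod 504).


Moduli 7, 8, 9 are pairwise coprime; by CRT there is a unique solution modulo M = 7 · 8 · 9 = 504.
Solve pairwise, accumulating the modulus:
  Start with x ≡ 6 (mod 7).
  Combine with x ≡ 2 (mod 8): since gcd(7, 8) = 1, we get a unique residue mod 56.
    Write x = 6 + 7·t and substitute into x ≡ 2 (mod 8): 7·t ≡ 2 − 6 = -4 (mod 8).
    Reduce coefficients mod 8: 7·t ≡ 4 (mod 8).
    The inverse of 7 mod 8 is 7 (since 7·7 = 49 = 6·8 + 1), so t ≡ 7·4 = 28 ≡ 4 (mod 8).
    Then x = 6 + 7·4 = 34, valid modulo lcm(7, 8) = 56: x ≡ 34 (mod 56).
  Combine with x ≡ 1 (mod 9): since gcd(56, 9) = 1, we get a unique residue mod 504.
    Write x = 34 + 56·t and substitute into x ≡ 1 (mod 9): 56·t ≡ 1 − 34 = -33 (mod 9).
    Reduce coefficients mod 9: 2·t ≡ 3 (mod 9).
    The inverse of 2 mod 9 is 5 (since 2·5 = 10 = 1·9 + 1), so t ≡ 5·3 = 15 ≡ 6 (mod 9).
    Then x = 34 + 56·6 = 370, valid modulo lcm(56, 9) = 504: x ≡ 370 (mod 504).
Verify: 370 mod 7 = 6 ✓, 370 mod 8 = 2 ✓, 370 mod 9 = 1 ✓.

x ≡ 370 (mod 504).


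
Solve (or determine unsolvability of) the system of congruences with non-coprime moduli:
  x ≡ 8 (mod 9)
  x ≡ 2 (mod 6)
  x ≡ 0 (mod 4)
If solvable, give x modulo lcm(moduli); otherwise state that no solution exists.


Moduli 9, 6, 4 are not pairwise coprime, so CRT works modulo lcm(m_i) when all pairwise compatibility conditions hold.
Pairwise compatibility: gcd(m_i, m_j) must divide a_i - a_j for every pair.
Merge one congruence at a time:
  Start: x ≡ 8 (mod 9).
  Combine with x ≡ 2 (mod 6): gcd(9, 6) = 3; 2 - 8 = -6, which IS divisible by 3, so compatible.
    Write x = 8 + 9·t and substitute into x ≡ 2 (mod 6): 9·t ≡ 2 − 8 = -6 (mod 6).
    Divide the congruence (and modulus) by g = 3: 3·t ≡ -2 (mod 2).
    Reduce coefficients mod 2: 1·t ≡ 0 (mod 2).
    So t ≡ 0 (mod 2).
    Then x = 8 + 9·0 = 8, valid modulo lcm(9, 6) = 18: x ≡ 8 (mod 18).
  Combine with x ≡ 0 (mod 4): gcd(18, 4) = 2; 0 - 8 = -8, which IS divisible by 2, so compatible.
    Write x = 8 + 18·t and substitute into x ≡ 0 (mod 4): 18·t ≡ 0 − 8 = -8 (mod 4).
    Divide the congruence (and modulus) by g = 2: 9·t ≡ -4 (mod 2).
    Reduce coefficients mod 2: 1·t ≡ 0 (mod 2).
    So t ≡ 0 (mod 2).
    Then x = 8 + 18·0 = 8, valid modulo lcm(18, 4) = 36: x ≡ 8 (mod 36).
Verify: 8 mod 9 = 8, 8 mod 6 = 2, 8 mod 4 = 0.

x ≡ 8 (mod 36).


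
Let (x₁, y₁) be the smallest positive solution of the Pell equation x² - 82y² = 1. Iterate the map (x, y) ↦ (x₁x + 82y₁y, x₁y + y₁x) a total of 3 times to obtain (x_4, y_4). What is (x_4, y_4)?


Step 1: Find the fundamental solution (x₁, y₁) of x² - 82y² = 1.
  Expand √82 as a continued fraction. a₀ = ⌊√82⌋ = 9; iterate m_{k+1} = d_k·a_k − m_k, d_{k+1} = (82 − m_{k+1}²)/d_k, a_{k+1} = ⌊(a₀ + m_{k+1})/d_{k+1}⌋ (starting m₀ = 0, d₀ = 1), with convergents p_k = a_k·p_{k-1} + p_{k-2}, q_k = a_k·q_{k-1} + q_{k-2} (p₋₁ = 1, q₋₁ = 0):
  k = 0: a₀ = 9; p₀/q₀ = 9/1; p₀² − 82·q₀² = 81 − 82 = -1.
  k = 1: m = 9, d = 1, a = ⌊(9 + 9)/1⌋ = 18; p/q = (18·9 + 1)/(18·1 + 0) = 163/18; p² − 82·q² = 26569 − 26568 = 1.
  The first convergent with p² − 82·q² = 1 gives the fundamental solution (x₁, y₁) = (163, 18).
Step 2: Apply the recurrence (x_{n+1}, y_{n+1}) = (x₁x_n + 82y₁y_n, x₁y_n + y₁x_n) repeatedly.
  From (x_1, y_1) = (163, 18): x_2 = 163·163 + 82·18·18 = 53137; y_2 = 163·18 + 18·163 = 5868.
  From (x_2, y_2) = (53137, 5868): x_3 = 163·53137 + 82·18·5868 = 17322499; y_3 = 163·5868 + 18·53137 = 1912950.
  From (x_3, y_3) = (17322499, 1912950): x_4 = 163·17322499 + 82·18·1912950 = 5647081537; y_4 = 163·1912950 + 18·17322499 = 623615832.
Step 3: Verify x_4² - 82·y_4² = 31889529885526282369 - 31889529885526282368 = 1 (should be 1). ✓

(x_1, y_1) = (163, 18); (x_4, y_4) = (5647081537, 623615832).


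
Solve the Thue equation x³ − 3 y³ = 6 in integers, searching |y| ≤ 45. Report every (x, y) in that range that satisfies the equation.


The equation is x³ - 3y³ = 6. For fixed y, x³ = 3·y³ + 6, so a solution requires the RHS to be a perfect cube.
Strategy: iterate y from -45 to 45, compute RHS = 3·y³ + 6, and check whether it is a (positive or negative) perfect cube.
Check small values of y:
  y = 0: RHS = 6 is not a perfect cube.
  y = 1: RHS = 9 is not a perfect cube.
  y = -1: RHS = 3 is not a perfect cube.
  y = 2: RHS = 30 is not a perfect cube.
  y = -2: RHS = -18 is not a perfect cube.
  y = 3: RHS = 87 is not a perfect cube.
  y = -3: RHS = -75 is not a perfect cube.
Continuing the search up to |y| = 45 finds no solutions either.
No (x, y) in the scanned range satisfies the equation.

No integer solutions with |y| ≤ 45.


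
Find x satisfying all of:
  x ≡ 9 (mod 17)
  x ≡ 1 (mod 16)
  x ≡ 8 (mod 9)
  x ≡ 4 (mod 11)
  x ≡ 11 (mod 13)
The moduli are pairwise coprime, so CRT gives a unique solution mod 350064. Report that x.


Product of moduli M = 17 · 16 · 9 · 11 · 13 = 350064.
Merge one congruence at a time:
  Start: x ≡ 9 (mod 17).
  Combine with x ≡ 1 (mod 16); new modulus lcm = 272.
    Write x = 9 + 17·t and substitute into x ≡ 1 (mod 16): 17·t ≡ 1 − 9 = -8 (mod 16).
    Reduce coefficients mod 16: 1·t ≡ 8 (mod 16).
    So t ≡ 8 (mod 16).
    Then x = 9 + 17·8 = 145, valid modulo lcm(17, 16) = 272: x ≡ 145 (mod 272).
  Combine with x ≡ 8 (mod 9); new modulus lcm = 2448.
    Write x = 145 + 272·t and substitute into x ≡ 8 (mod 9): 272·t ≡ 8 − 145 = -137 (mod 9).
    Reduce coefficients mod 9: 2·t ≡ 7 (mod 9).
    The inverse of 2 mod 9 is 5 (since 2·5 = 10 = 1·9 + 1), so t ≡ 5·7 = 35 ≡ 8 (mod 9).
    Then x = 145 + 272·8 = 2321, valid modulo lcm(272, 9) = 2448: x ≡ 2321 (mod 2448).
  Combine with x ≡ 4 (mod 11); new modulus lcm = 26928.
    Write x = 2321 + 2448·t and substitute into x ≡ 4 (mod 11): 2448·t ≡ 4 − 2321 = -2317 (mod 11).
    Reduce coefficients mod 11: 6·t ≡ 4 (mod 11).
    The inverse of 6 mod 11 is 2 (since 6·2 = 12 = 1·11 + 1), so t ≡ 2·4 = 8 ≡ 8 (mod 11).
    Then x = 2321 + 2448·8 = 21905, valid modulo lcm(2448, 11) = 26928: x ≡ 21905 (mod 26928).
  Combine with x ≡ 11 (mod 13); new modulus lcm = 350064.
    Write x = 21905 + 26928·t and substitute into x ≡ 11 (mod 13): 26928·t ≡ 11 − 21905 = -21894 (mod 13).
    Reduce coefficients mod 13: 5·t ≡ 11 (mod 13).
    The inverse of 5 mod 13 is 8 (since 5·8 = 40 = 3·13 + 1), so t ≡ 8·11 = 88 ≡ 10 (mod 13).
    Then x = 21905 + 26928·10 = 291185, valid modulo lcm(26928, 13) = 350064: x ≡ 291185 (mod 350064).
Verify against each original: 291185 mod 17 = 9, 291185 mod 16 = 1, 291185 mod 9 = 8, 291185 mod 11 = 4, 291185 mod 13 = 11.

x ≡ 291185 (mod 350064).


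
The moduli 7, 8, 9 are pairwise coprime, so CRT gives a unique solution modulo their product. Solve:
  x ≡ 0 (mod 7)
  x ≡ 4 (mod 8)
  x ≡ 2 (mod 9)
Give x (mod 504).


Moduli 7, 8, 9 are pairwise coprime; by CRT there is a unique solution modulo M = 7 · 8 · 9 = 504.
Solve pairwise, accumulating the modulus:
  Start with x ≡ 0 (mod 7).
  Combine with x ≡ 4 (mod 8): since gcd(7, 8) = 1, we get a unique residue mod 56.
    Write x = 0 + 7·t and substitute into x ≡ 4 (mod 8): 7·t ≡ 4 − 0 = 4 (mod 8).
    The inverse of 7 mod 8 is 7 (since 7·7 = 49 = 6·8 + 1), so t ≡ 7·4 = 28 ≡ 4 (mod 8).
    Then x = 0 + 7·4 = 28, valid modulo lcm(7, 8) = 56: x ≡ 28 (mod 56).
  Combine with x ≡ 2 (mod 9): since gcd(56, 9) = 1, we get a unique residue mod 504.
    Write x = 28 + 56·t and substitute into x ≡ 2 (mod 9): 56·t ≡ 2 − 28 = -26 (mod 9).
    Reduce coefficients mod 9: 2·t ≡ 1 (mod 9).
    The inverse of 2 mod 9 is 5 (since 2·5 = 10 = 1·9 + 1), so t ≡ 5·1 = 5 ≡ 5 (mod 9).
    Then x = 28 + 56·5 = 308, valid modulo lcm(56, 9) = 504: x ≡ 308 (mod 504).
Verify: 308 mod 7 = 0 ✓, 308 mod 8 = 4 ✓, 308 mod 9 = 2 ✓.

x ≡ 308 (mod 504).


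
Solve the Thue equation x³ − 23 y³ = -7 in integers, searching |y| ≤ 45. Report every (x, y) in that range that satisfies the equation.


The equation is x³ - 23y³ = -7. For fixed y, x³ = 23·y³ − 7, so a solution requires the RHS to be a perfect cube.
Strategy: iterate y from -45 to 45, compute RHS = 23·y³ − 7, and check whether it is a (positive or negative) perfect cube.
Check small values of y:
  y = 0: RHS = -7 is not a perfect cube.
  y = 1: RHS = 16 is not a perfect cube.
  y = -1: RHS = -30 is not a perfect cube.
  y = 2: RHS = 177 is not a perfect cube.
  y = -2: RHS = -191 is not a perfect cube.
  y = 3: RHS = 614 is not a perfect cube.
  y = -3: RHS = -628 is not a perfect cube.
Continuing the search up to |y| = 45 finds no solutions either.
No (x, y) in the scanned range satisfies the equation.

No integer solutions with |y| ≤ 45.


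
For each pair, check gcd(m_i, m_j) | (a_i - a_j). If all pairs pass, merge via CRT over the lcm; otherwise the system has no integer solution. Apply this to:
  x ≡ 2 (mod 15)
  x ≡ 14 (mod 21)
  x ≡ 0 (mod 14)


Moduli 15, 21, 14 are not pairwise coprime, so CRT works modulo lcm(m_i) when all pairwise compatibility conditions hold.
Pairwise compatibility: gcd(m_i, m_j) must divide a_i - a_j for every pair.
Merge one congruence at a time:
  Start: x ≡ 2 (mod 15).
  Combine with x ≡ 14 (mod 21): gcd(15, 21) = 3; 14 - 2 = 12, which IS divisible by 3, so compatible.
    Write x = 2 + 15·t and substitute into x ≡ 14 (mod 21): 15·t ≡ 14 − 2 = 12 (mod 21).
    Divide the congruence (and modulus) by g = 3: 5·t ≡ 4 (mod 7).
    The inverse of 5 mod 7 is 3 (since 5·3 = 15 = 2·7 + 1), so t ≡ 3·4 = 12 ≡ 5 (mod 7).
    Then x = 2 + 15·5 = 77, valid modulo lcm(15, 21) = 105: x ≡ 77 (mod 105).
  Combine with x ≡ 0 (mod 14): gcd(105, 14) = 7; 0 - 77 = -77, which IS divisible by 7, so compatible.
    Write x = 77 + 105·t and substitute into x ≡ 0 (mod 14): 105·t ≡ 0 − 77 = -77 (mod 14).
    Divide the congruence (and modulus) by g = 7: 15·t ≡ -11 (mod 2).
    Reduce coefficients mod 2: 1·t ≡ 1 (mod 2).
    So t ≡ 1 (mod 2).
    Then x = 77 + 105·1 = 182, valid modulo lcm(105, 14) = 210: x ≡ 182 (mod 210).
Verify: 182 mod 15 = 2, 182 mod 21 = 14, 182 mod 14 = 0.

x ≡ 182 (mod 210).


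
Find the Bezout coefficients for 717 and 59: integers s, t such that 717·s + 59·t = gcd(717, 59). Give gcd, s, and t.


Euclidean algorithm on (717, 59) — divide until remainder is 0:
  717 = 12 · 59 + 9
  59 = 6 · 9 + 5
  9 = 1 · 5 + 4
  5 = 1 · 4 + 1
  4 = 4 · 1 + 0
gcd(717, 59) = 1.
Track Bezout coefficients alongside the remainders: start with r₀ = 717 = a·1 + b·0 (s = 1, t = 0) and r₁ = 59 = a·0 + b·1 (s = 0, t = 1); each new remainder r_{k+1} = r_{k-1} − q_k·r_k inherits s_{k+1} = s_{k-1} − q_k·s_k, t_{k+1} = t_{k-1} − q_k·t_k, so r_k = a·s_k + b·t_k at every step:
  q = 12: r = 9, s = 1 − 12·0 = 1, t = 0 − 12·1 = -12  (check: 717·1 + 59·(-12) = 9)
  q = 6: r = 5, s = 0 − 6·1 = -6, t = 1 − 6·(-12) = 73  (check: 717·(-6) + 59·73 = 5)
  q = 1: r = 4, s = 1 − 1·(-6) = 7, t = -12 − 1·73 = -85  (check: 717·7 + 59·(-85) = 4)
  q = 1: r = 1, s = -6 − 1·7 = -13, t = 73 − 1·(-85) = 158  (check: 717·(-13) + 59·158 = 1)
The row with r = 1 (the gcd) gives the Bezout coefficients s = -13, t = 158.
Result: 717 · (-13) + 59 · (158) = 1.

gcd(717, 59) = 1; s = -13, t = 158 (check: 717·(-13) + 59·158 = 1).


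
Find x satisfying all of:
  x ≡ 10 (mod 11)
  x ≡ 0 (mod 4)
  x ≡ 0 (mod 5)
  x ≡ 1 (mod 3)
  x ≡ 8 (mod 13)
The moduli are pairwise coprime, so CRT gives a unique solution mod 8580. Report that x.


Product of moduli M = 11 · 4 · 5 · 3 · 13 = 8580.
Merge one congruence at a time:
  Start: x ≡ 10 (mod 11).
  Combine with x ≡ 0 (mod 4); new modulus lcm = 44.
    Write x = 10 + 11·t and substitute into x ≡ 0 (mod 4): 11·t ≡ 0 − 10 = -10 (mod 4).
    Reduce coefficients mod 4: 3·t ≡ 2 (mod 4).
    The inverse of 3 mod 4 is 3 (since 3·3 = 9 = 2·4 + 1), so t ≡ 3·2 = 6 ≡ 2 (mod 4).
    Then x = 10 + 11·2 = 32, valid modulo lcm(11, 4) = 44: x ≡ 32 (mod 44).
  Combine with x ≡ 0 (mod 5); new modulus lcm = 220.
    Write x = 32 + 44·t and substitute into x ≡ 0 (mod 5): 44·t ≡ 0 − 32 = -32 (mod 5).
    Reduce coefficients mod 5: 4·t ≡ 3 (mod 5).
    The inverse of 4 mod 5 is 4 (since 4·4 = 16 = 3·5 + 1), so t ≡ 4·3 = 12 ≡ 2 (mod 5).
    Then x = 32 + 44·2 = 120, valid modulo lcm(44, 5) = 220: x ≡ 120 (mod 220).
  Combine with x ≡ 1 (mod 3); new modulus lcm = 660.
    Write x = 120 + 220·t and substitute into x ≡ 1 (mod 3): 220·t ≡ 1 − 120 = -119 (mod 3).
    Reduce coefficients mod 3: 1·t ≡ 1 (mod 3).
    So t ≡ 1 (mod 3).
    Then x = 120 + 220·1 = 340, valid modulo lcm(220, 3) = 660: x ≡ 340 (mod 660).
  Combine with x ≡ 8 (mod 13); new modulus lcm = 8580.
    Write x = 340 + 660·t and substitute into x ≡ 8 (mod 13): 660·t ≡ 8 − 340 = -332 (mod 13).
    Reduce coefficients mod 13: 10·t ≡ 6 (mod 13).
    The inverse of 10 mod 13 is 4 (since 10·4 = 40 = 3·13 + 1), so t ≡ 4·6 = 24 ≡ 11 (mod 13).
    Then x = 340 + 660·11 = 7600, valid modulo lcm(660, 13) = 8580: x ≡ 7600 (mod 8580).
Verify against each original: 7600 mod 11 = 10, 7600 mod 4 = 0, 7600 mod 5 = 0, 7600 mod 3 = 1, 7600 mod 13 = 8.

x ≡ 7600 (mod 8580).
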